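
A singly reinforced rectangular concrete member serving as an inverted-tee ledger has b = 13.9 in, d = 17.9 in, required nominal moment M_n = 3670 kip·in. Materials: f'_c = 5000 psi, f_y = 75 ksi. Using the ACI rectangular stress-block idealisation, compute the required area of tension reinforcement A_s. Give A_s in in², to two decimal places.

From M_n = 0.85 f'_c a b (d − a/2):
a = d − √(d² − 2M_n/(0.85 f'_c b)) = 17.9 − √(17.9² − 2 × 3670/(0.85 × 5 × 13.9)) = 3.894 in.
A_s = 0.85 f'_c a b / f_y = 0.85 × 5 × 3.894 × 13.9 / 75 = 3.067 in².

A_s ≈ 3.07 in²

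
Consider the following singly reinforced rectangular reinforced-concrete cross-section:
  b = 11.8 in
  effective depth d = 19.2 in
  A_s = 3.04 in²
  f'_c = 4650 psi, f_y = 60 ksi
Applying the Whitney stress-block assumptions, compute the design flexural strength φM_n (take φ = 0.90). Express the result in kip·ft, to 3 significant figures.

φM_n ≈ 236 kip·ft

T = A_s f_y = 3.04 × 60 = 182.4 kips.
a = T/(0.85 f'_c b) = 182.4/(0.85 × 4.65 × 11.8) = 3.911 in.
M_n = T(d − a/2) = 182.4 × (19.2 − 1.9555) = 3145.4 kip·in = 3145.4/12 = 262.12 kip·ft.
φM_n = 0.90 × 262.12 = 235.91 kip·ft.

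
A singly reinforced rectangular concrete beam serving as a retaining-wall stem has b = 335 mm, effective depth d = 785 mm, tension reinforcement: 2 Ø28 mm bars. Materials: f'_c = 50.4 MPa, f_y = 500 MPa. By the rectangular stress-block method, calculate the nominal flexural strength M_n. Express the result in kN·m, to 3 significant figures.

M_n ≈ 470 kN·m

A_s = 2 × 616 = 1232 mm².
T = A_s f_y = 1232 × 500 = 616000 N = 616 kN.
From C = T: a = T/(0.85 f'_c b) = 616000/(0.85 × 50.4 × 335) = 42.92 mm.
M_n = T(d − a/2) = 616 kN × (785 − 21.46) mm = 470.34 kN·m.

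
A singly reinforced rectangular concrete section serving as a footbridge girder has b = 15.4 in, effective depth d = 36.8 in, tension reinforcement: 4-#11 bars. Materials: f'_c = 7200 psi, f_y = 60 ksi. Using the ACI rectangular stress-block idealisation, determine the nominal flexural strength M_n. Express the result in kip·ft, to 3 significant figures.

M_n ≈ 1090 kip·ft

A_s = 4 × 1.56 = 6.24 in².
T = A_s f_y = 6.24 × 60 = 374.4 kips.
a = T/(0.85 f'_c b) = 374.4/(0.85 × 7.2 × 15.4) = 3.972 in.
M_n = T(d − a/2) = 374.4 × (36.8 − 1.986) = 13034.4 kip·in = 13034.4/12 = 1086.20 kip·ft.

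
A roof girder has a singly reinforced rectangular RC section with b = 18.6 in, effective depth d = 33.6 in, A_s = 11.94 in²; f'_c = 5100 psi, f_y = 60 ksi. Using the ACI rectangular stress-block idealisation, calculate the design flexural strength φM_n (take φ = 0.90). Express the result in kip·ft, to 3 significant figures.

T = A_s f_y = 11.94 × 60 = 716.4 kips.
a = T/(0.85 f'_c b) = 716.4/(0.85 × 5.1 × 18.6) = 8.885 in.
M_n = T(d − a/2) = 716.4 × (33.6 − 4.4425) = 20888.4 kip·in = 20888.4/12 = 1740.70 kip·ft.
φM_n = 0.90 × 1740.70 = 1566.63 kip·ft.

φM_n ≈ 1570 kip·ft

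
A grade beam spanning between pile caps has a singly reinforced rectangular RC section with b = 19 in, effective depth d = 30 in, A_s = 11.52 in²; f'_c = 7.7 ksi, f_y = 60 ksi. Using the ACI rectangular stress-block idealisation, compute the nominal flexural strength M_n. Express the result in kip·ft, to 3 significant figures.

M_n ≈ 1570 kip·ft

T = A_s f_y = 11.52 × 60 = 691.2 kips.
a = T/(0.85 f'_c b) = 691.2/(0.85 × 7.7 × 19) = 5.558 in.
M_n = T(d − a/2) = 691.2 × (30 − 2.779) = 18815.2 kip·in = 18815.2/12 = 1567.93 kip·ft.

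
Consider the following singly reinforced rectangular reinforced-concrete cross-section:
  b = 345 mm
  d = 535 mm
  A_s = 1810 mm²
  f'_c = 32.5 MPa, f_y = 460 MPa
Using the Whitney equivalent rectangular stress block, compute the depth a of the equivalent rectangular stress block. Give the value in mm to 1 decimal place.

a ≈ 87.4 mm

T = A_s f_y = 1810 × 460 = 832600 N = 832.6 kN.
Setting C = 0.85 f'_c a b equal to T: a = 832600/(0.85 × 32.5 × 345) = 87.4 mm.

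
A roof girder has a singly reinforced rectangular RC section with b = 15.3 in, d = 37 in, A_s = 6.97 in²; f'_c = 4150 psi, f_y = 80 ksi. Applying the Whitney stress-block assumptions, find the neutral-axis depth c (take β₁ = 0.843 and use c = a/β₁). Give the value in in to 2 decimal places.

c ≈ 12.26 in

T = A_s f_y = 6.97 × 80 = 557.6 kips.
a = T/(0.85 f'_c b) = 557.6/(0.85 × 4.15 × 15.3) = 10.3315 in.
With β₁ = 0.843, c = a/β₁ = 10.3315/0.843 = 12.26 in.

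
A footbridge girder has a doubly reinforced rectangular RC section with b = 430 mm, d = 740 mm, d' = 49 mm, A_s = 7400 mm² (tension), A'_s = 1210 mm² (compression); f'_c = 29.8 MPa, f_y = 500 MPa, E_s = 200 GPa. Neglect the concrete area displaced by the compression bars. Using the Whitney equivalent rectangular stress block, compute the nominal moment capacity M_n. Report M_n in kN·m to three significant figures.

M_n ≈ 2270 kN·m

Assume both tension and compression steel yield.
Net tension couple steel: A_s − A'_s = 6190 mm².
a = (A_s − A'_s) f_y / (0.85 f'_c b) = 3095000/(0.85 × 29.8 × 430) = 284.16 mm.
c = a/β₁ = 284.16/0.837 = 339.50 mm; ε'_s = 0.003(c − d')/c = 0.0026 ≥ f_y/E_s = 0.0025, so compression steel does yield.
M_n = (A_s − A'_s) f_y (d − a/2) + A'_s f_y (d − d') = [3095000 × (740 − 142.08) + 605000 × (740 − 49)] × 10⁻⁶ = 1850.56 + 418.06 = 2268.62 kN·m.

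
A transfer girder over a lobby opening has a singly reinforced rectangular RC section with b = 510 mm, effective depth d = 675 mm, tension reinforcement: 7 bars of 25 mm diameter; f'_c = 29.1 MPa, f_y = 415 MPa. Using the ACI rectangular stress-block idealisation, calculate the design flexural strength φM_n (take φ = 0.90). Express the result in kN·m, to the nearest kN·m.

φM_n ≈ 794 kN·m

A_s = 7 × 491 = 3437 mm².
T = A_s f_y = 3437 × 415 = 1426355 N = 1426.355 kN.
From C = T: a = T/(0.85 f'_c b) = 1426355/(0.85 × 29.1 × 510) = 113.07 mm.
M_n = T(d − a/2) = 1426.355 kN × (675 − 56.535) mm = 882.15 kN·m.
φM_n = 0.90 × 882.15 = 793.94 kN·m.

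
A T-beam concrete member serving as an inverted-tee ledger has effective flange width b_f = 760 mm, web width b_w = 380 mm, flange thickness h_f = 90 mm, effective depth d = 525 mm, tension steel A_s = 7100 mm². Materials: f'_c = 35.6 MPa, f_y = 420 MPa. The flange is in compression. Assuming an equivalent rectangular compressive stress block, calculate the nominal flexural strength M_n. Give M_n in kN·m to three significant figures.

Tension: T = A_s f_y = 7100 × 420 = 2982000 N.
Try a within the flange: a = T/(0.85 f'_c b_f) = 2982000/(0.85 × 35.6 × 760) = 129.67 mm.
a = 129.67 > h_f = 90 mm: the block extends into the web. Split into flange-overhang and web parts.
C_f = 0.85 f'_c (b_f − b_w) h_f = 0.85 × 35.6 × (760 − 380) × 90 = 1034892 N.
Remaining web compression depth: a_w = (T − C_f)/(0.85 f'_c b_w) = (2982000 − 1034892)/(0.85 × 35.6 × 380) = 169.33 mm.
M_n = C_f(d − h_f/2) + (T − C_f)(d − a_w/2) = 1034892 × (525 − 45) + 1947108 × (525 − 84.665) = 496.75 + 857.38 = 1354.13 × 10⁶ N·mm.
M_n = 1354.13 kN·m.

M_n ≈ 1350 kN·m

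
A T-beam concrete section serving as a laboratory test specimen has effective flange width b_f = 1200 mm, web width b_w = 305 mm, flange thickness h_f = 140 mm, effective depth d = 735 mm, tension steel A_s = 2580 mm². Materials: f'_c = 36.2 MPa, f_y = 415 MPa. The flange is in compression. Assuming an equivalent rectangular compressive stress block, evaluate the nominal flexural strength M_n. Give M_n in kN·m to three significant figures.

M_n ≈ 771 kN·m

Tension: T = A_s f_y = 2580 × 415 = 1070700 N.
Try a within the flange: a = T/(0.85 f'_c b_f) = 1070700/(0.85 × 36.2 × 1200) = 29.00 mm.
Since a = 29.00 ≤ h_f = 140 mm, the stress block lies entirely in the flange; analyse as a rectangular beam of width b_f.
M_n = T(d − a/2) = 1070700 × (735 − 14.5) = 771.44 × 10⁶ N·mm.
M_n = 771.44 kN·m.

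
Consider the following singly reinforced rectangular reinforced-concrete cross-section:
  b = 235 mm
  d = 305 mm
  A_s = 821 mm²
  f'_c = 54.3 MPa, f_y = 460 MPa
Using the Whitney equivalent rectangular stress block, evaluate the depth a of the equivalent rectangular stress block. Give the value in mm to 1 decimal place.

T = A_s f_y = 821 × 460 = 377660 N = 377.66 kN.
Setting C = 0.85 f'_c a b equal to T: a = 377660/(0.85 × 54.3 × 235) = 34.8 mm.

a ≈ 34.8 mm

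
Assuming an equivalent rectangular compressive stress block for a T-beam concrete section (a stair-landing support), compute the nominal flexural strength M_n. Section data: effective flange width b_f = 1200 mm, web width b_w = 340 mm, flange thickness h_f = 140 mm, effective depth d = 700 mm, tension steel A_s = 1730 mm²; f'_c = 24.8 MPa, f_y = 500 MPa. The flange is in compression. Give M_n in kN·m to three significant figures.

M_n ≈ 591 kN·m

Tension: T = A_s f_y = 1730 × 500 = 865000 N.
Try a within the flange: a = T/(0.85 f'_c b_f) = 865000/(0.85 × 24.8 × 1200) = 34.20 mm.
Since a = 34.20 ≤ h_f = 140 mm, the stress block lies entirely in the flange; analyse as a rectangular beam of width b_f.
M_n = T(d − a/2) = 865000 × (700 − 17.1) = 590.71 × 10⁶ N·mm.
M_n = 590.71 kN·m.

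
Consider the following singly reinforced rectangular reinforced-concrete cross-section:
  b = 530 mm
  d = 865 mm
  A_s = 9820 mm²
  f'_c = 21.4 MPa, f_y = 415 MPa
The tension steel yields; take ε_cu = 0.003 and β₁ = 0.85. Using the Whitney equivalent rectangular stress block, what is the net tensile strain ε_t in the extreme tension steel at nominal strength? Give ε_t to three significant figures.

ε_t ≈ 0.00222

a = A_s f_y/(0.85 f'_c b) = 422.72 mm.
β₁ = 0.85, so c = a/β₁ = 422.72/0.85 = 497.32 mm.
From the linear strain diagram with ε_cu = 0.003: ε_t = 0.003 (d − c)/c = 0.003 × (865 − 497.32)/497.32 = 0.00222.
ε_t < 0.004 — the section is over-reinforced for flexure under ACI limits.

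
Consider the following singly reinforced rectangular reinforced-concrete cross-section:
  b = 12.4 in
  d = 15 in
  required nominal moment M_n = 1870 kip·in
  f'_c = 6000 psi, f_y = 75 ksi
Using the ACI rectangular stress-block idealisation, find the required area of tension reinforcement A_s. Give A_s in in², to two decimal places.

From M_n = 0.85 f'_c a b (d − a/2):
a = d − √(d² − 2M_n/(0.85 f'_c b)) = 15 − √(15² − 2 × 1870/(0.85 × 6 × 12.4)) = 2.121 in.
A_s = 0.85 f'_c a b / f_y = 0.85 × 6 × 2.121 × 12.4 / 75 = 1.788 in².

A_s ≈ 1.79 in²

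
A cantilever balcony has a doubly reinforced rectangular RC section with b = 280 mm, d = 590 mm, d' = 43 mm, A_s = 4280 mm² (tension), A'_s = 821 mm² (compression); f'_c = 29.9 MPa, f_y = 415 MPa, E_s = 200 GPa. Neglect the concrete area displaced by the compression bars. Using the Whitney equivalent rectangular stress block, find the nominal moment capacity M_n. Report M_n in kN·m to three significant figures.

M_n ≈ 889 kN·m

Assume both tension and compression steel yield.
Net tension couple steel: A_s − A'_s = 3459 mm².
a = (A_s − A'_s) f_y / (0.85 f'_c b) = 1435485/(0.85 × 29.9 × 280) = 201.72 mm.
c = a/β₁ = 201.72/0.836 = 241.29 mm; ε'_s = 0.003(c − d')/c = 0.0025 ≥ f_y/E_s = 0.0021, so compression steel does yield.
M_n = (A_s − A'_s) f_y (d − a/2) + A'_s f_y (d − d') = [1435485 × (590 − 100.86) + 340715 × (590 − 43)] × 10⁻⁶ = 702.15 + 186.37 = 888.52 kN·m.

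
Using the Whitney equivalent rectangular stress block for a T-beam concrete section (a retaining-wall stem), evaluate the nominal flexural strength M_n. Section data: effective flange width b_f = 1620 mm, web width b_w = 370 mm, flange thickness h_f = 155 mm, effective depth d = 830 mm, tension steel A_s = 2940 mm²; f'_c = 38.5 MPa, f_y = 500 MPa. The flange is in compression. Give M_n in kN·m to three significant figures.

Tension: T = A_s f_y = 2940 × 500 = 1470000 N.
Try a within the flange: a = T/(0.85 f'_c b_f) = 1470000/(0.85 × 38.5 × 1620) = 27.73 mm.
Since a = 27.73 ≤ h_f = 155 mm, the stress block lies entirely in the flange; analyse as a rectangular beam of width b_f.
M_n = T(d − a/2) = 1470000 × (830 − 13.865) = 1199.72 × 10⁶ N·mm.
M_n = 1199.72 kN·m.

M_n ≈ 1200 kN·m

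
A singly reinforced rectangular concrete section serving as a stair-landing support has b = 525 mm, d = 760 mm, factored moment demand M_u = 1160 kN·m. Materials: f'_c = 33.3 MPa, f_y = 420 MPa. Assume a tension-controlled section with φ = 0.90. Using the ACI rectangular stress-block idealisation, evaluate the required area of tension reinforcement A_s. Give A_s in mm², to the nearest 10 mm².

M_n = M_u/φ = 1160/0.90 = 1288.89 kN·m.
With M_n = 0.85 f'_c a b (d − a/2), solve the quadratic for a:
a = d − √(d² − 2M_n/(0.85 f'_c b)) = 760 − √(760² − 2 × 1288.89×10⁶/(0.85 × 33.3 × 525)) = 124.29 mm.
A_s = 0.85 f'_c a b / f_y = 0.85 × 33.3 × 124.29 × 525 / 420 = 4397.5 mm².

A_s ≈ 4400 mm²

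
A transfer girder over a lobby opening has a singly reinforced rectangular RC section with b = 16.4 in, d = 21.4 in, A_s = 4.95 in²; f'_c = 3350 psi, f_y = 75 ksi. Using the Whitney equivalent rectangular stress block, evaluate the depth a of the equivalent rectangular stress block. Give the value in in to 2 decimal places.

T = A_s f_y = 4.95 × 75 = 371.25 kips.
a = T/(0.85 f'_c b) = 371.25/(0.85 × 3.35 × 16.4) = 7.95 in.

a ≈ 7.95 in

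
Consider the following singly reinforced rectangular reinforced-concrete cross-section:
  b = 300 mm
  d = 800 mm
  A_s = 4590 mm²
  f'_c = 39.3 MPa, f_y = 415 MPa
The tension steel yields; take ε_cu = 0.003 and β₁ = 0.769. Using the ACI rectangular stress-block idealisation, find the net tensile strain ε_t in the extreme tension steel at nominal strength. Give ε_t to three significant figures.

a = A_s f_y/(0.85 f'_c b) = 190.08 mm.
β₁ = 0.769, so c = a/β₁ = 190.08/0.769 = 247.18 mm.
From the linear strain diagram with ε_cu = 0.003: ε_t = 0.003 (d − c)/c = 0.003 × (800 − 247.18)/247.18 = 0.00671.
Since ε_t ≥ 0.005, the section is tension-controlled.

ε_t ≈ 0.00671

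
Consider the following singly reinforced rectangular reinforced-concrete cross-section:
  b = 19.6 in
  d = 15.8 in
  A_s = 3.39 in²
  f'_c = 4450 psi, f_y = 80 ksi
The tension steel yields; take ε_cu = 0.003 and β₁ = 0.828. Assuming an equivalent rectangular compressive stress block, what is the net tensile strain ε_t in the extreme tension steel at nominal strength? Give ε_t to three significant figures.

a = A_s f_y/(0.85 f'_c b) = 3.658 in.
β₁ = 0.828, so c = a/β₁ = 3.658/0.828 = 4.418 in.
From the linear strain diagram with ε_cu = 0.003: ε_t = 0.003 (d − c)/c = 0.003 × (15.8 − 4.418)/4.418 = 0.00773.
Since ε_t ≥ 0.005, the section is tension-controlled.

ε_t ≈ 0.00773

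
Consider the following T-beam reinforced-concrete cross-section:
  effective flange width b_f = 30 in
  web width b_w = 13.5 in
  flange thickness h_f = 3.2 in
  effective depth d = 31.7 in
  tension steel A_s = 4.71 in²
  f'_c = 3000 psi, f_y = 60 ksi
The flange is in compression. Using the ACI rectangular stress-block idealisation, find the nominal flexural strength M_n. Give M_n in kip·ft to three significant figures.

M_n ≈ 702 kip·ft

Tension: T = A_s f_y = 4.71 × 60 = 282.6 kips.
Try a within the flange: a = T/(0.85 f'_c b_f) = 282.6/(0.85 × 3 × 30) = 3.694 in.
a = 3.694 > h_f = 3.2 in: the block extends into the web. Split into flange-overhang and web parts.
C_f = 0.85 f'_c (b_f − b_w) h_f = 0.85 × 3 × (30 − 13.5) × 3.2 = 134.6 kips.
Remaining web compression depth: a_w = (T − C_f)/(0.85 f'_c b_w) = (282.6 − 134.6)/(0.85 × 3 × 13.5) = 4.299 in.
M_n = C_f(d − h_f/2) + (T − C_f)(d − a_w/2) = 134.6 × (31.7 − 1.6) + 148 × (31.7 − 2.1495) = 4051.5 + 4373.5 = 8425.0 kip·in.
M_n = 8425.0/12 = 702.08 kip·ft.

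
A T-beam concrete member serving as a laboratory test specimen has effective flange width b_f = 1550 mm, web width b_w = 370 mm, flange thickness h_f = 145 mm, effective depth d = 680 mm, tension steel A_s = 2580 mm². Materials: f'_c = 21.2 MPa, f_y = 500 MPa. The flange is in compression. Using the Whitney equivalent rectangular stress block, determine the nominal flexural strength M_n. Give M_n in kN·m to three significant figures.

M_n ≈ 847 kN·m

Tension: T = A_s f_y = 2580 × 500 = 1290000 N.
Try a within the flange: a = T/(0.85 f'_c b_f) = 1290000/(0.85 × 21.2 × 1550) = 46.19 mm.
Since a = 46.19 ≤ h_f = 145 mm, the stress block lies entirely in the flange; analyse as a rectangular beam of width b_f.
M_n = T(d − a/2) = 1290000 × (680 − 23.095) = 847.41 × 10⁶ N·mm.
M_n = 847.41 kN·m.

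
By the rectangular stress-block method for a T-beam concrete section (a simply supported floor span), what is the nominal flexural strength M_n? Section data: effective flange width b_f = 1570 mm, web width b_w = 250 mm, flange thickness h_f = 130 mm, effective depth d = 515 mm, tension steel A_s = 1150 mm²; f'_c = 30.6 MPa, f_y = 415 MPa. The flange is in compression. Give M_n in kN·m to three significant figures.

M_n ≈ 243 kN·m

Tension: T = A_s f_y = 1150 × 415 = 477250 N.
Try a within the flange: a = T/(0.85 f'_c b_f) = 477250/(0.85 × 30.6 × 1570) = 11.69 mm.
Since a = 11.69 ≤ h_f = 130 mm, the stress block lies entirely in the flange; analyse as a rectangular beam of width b_f.
M_n = T(d − a/2) = 477250 × (515 − 5.845) = 242.99 × 10⁶ N·mm.
M_n = 242.99 kN·m.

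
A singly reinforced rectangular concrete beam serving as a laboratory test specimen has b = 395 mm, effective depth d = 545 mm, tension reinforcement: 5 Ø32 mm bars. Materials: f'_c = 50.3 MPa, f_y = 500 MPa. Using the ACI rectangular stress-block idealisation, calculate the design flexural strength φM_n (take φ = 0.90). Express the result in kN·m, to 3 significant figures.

A_s = 5 × 804 = 4020 mm².
T = A_s f_y = 4020 × 500 = 2010000 N = 2010 kN.
From C = T: a = T/(0.85 f'_c b) = 2010000/(0.85 × 50.3 × 395) = 119.02 mm.
M_n = T(d − a/2) = 2010 kN × (545 − 59.51) mm = 975.83 kN·m.
φM_n = 0.90 × 975.83 = 878.25 kN·m.

φM_n ≈ 878 kN·m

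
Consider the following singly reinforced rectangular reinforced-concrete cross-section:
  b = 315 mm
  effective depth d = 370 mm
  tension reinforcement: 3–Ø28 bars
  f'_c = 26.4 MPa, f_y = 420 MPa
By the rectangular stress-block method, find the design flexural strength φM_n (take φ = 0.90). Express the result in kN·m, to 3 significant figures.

φM_n ≈ 220 kN·m

A_s = 3 × 616 = 1848 mm².
T = A_s f_y = 1848 × 420 = 776160 N = 776.16 kN.
From C = T: a = T/(0.85 f'_c b) = 776160/(0.85 × 26.4 × 315) = 109.80 mm.
M_n = T(d − a/2) = 776.16 kN × (370 − 54.9) mm = 244.57 kN·m.
φM_n = 0.90 × 244.57 = 220.11 kN·m.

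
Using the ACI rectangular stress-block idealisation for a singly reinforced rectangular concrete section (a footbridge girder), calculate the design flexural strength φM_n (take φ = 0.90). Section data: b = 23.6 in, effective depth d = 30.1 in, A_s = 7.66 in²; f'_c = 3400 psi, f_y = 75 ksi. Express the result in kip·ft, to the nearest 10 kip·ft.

φM_n ≈ 1120 kip·ft

T = A_s f_y = 7.66 × 75 = 574.5 kips.
a = T/(0.85 f'_c b) = 574.5/(0.85 × 3.4 × 23.6) = 8.423 in.
M_n = T(d − a/2) = 574.5 × (30.1 − 4.2115) = 14872.9 kip·in = 14872.9/12 = 1239.41 kip·ft.
φM_n = 0.90 × 1239.41 = 1115.47 kip·ft.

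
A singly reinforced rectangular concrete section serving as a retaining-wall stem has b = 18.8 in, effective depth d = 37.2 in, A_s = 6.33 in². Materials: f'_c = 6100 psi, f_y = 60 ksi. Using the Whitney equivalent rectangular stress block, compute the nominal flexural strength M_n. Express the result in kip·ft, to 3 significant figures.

T = A_s f_y = 6.33 × 60 = 379.8 kips.
a = T/(0.85 f'_c b) = 379.8/(0.85 × 6.1 × 18.8) = 3.896 in.
M_n = T(d − a/2) = 379.8 × (37.2 − 1.948) = 13388.7 kip·in = 13388.7/12 = 1115.73 kip·ft.

M_n ≈ 1120 kip·ft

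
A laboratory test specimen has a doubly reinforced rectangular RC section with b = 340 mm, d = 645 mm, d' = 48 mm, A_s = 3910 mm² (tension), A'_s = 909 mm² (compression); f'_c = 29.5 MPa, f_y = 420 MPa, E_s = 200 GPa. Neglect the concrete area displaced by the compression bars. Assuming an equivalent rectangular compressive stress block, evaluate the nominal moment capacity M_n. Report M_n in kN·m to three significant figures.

M_n ≈ 948 kN·m

Assume both tension and compression steel yield.
Net tension couple steel: A_s − A'_s = 3001 mm².
a = (A_s − A'_s) f_y / (0.85 f'_c b) = 1260420/(0.85 × 29.5 × 340) = 147.84 mm.
c = a/β₁ = 147.84/0.839 = 176.21 mm; ε'_s = 0.003(c − d')/c = 0.0022 ≥ f_y/E_s = 0.0021, so compression steel does yield.
M_n = (A_s − A'_s) f_y (d − a/2) + A'_s f_y (d − d') = [1260420 × (645 − 73.92) + 381780 × (645 − 48)] × 10⁻⁶ = 719.80 + 227.92 = 947.72 kN·m.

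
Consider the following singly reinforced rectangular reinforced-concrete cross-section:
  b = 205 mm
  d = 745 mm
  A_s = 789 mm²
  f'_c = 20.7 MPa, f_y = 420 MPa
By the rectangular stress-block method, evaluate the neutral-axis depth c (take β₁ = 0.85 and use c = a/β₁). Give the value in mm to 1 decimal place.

T = A_s f_y = 789 × 420 = 331380 N = 331.38 kN.
Setting C = 0.85 f'_c a b equal to T: a = 331380/(0.85 × 20.7 × 205) = 91.872 mm.
With β₁ = 0.85, c = a/β₁ = 91.872/0.85 = 108.1 mm.

c ≈ 108.1 mm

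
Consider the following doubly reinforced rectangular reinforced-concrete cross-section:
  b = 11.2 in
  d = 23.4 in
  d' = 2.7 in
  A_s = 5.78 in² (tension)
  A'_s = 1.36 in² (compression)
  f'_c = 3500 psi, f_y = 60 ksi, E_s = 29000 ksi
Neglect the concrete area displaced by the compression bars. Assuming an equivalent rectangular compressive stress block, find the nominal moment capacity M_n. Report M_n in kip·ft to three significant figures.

Assume both steels yield.
a = (A_s − A'_s) f_y/(0.85 f'_c b) = (5.78 − 1.36) × 60/(0.85 × 3.5 × 11.2) = 7.959 in.
c = a/β₁ = 7.959/0.85 = 9.364 in; ε'_s = 0.003(c − d')/c = 0.0021 ≥ ε_y = 0.0021, so the compression steel yields.
M_n = (A_s − A'_s) f_y (d − a/2) + A'_s f_y (d − d') = 265.2 × (23.4 − 3.9795) + 81.6 × (23.4 − 2.7) = 5150.3 + 1689.1 = 6839.4 kip·in = 6839.4/12 = 569.95 kip·ft.

M_n ≈ 570 kip·ft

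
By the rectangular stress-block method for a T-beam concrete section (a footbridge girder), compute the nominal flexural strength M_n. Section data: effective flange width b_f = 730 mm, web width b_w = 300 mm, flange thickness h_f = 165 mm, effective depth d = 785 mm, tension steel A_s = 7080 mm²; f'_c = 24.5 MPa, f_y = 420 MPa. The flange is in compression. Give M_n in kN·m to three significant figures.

Tension: T = A_s f_y = 7080 × 420 = 2973600 N.
Try a within the flange: a = T/(0.85 f'_c b_f) = 2973600/(0.85 × 24.5 × 730) = 195.60 mm.
a = 195.60 > h_f = 165 mm: the block extends into the web. Split into flange-overhang and web parts.
C_f = 0.85 f'_c (b_f − b_w) h_f = 0.85 × 24.5 × (730 − 300) × 165 = 1477534 N.
Remaining web compression depth: a_w = (T − C_f)/(0.85 f'_c b_w) = (2973600 − 1477534)/(0.85 × 24.5 × 300) = 239.47 mm.
M_n = C_f(d − h_f/2) + (T − C_f)(d − a_w/2) = 1477534 × (785 − 82.5) + 1496066 × (785 − 119.735) = 1037.97 + 995.28 = 2033.25 × 10⁶ N·mm.
M_n = 2033.25 kN·m.

M_n ≈ 2030 kN·m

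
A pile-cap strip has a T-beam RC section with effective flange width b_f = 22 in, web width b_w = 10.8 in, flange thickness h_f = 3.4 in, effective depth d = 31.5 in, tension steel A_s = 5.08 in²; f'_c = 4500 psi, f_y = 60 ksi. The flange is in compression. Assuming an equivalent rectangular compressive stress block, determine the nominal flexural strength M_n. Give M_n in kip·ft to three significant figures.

M_n ≈ 754 kip·ft

Tension: T = A_s f_y = 5.08 × 60 = 304.8 kips.
Try a within the flange: a = T/(0.85 f'_c b_f) = 304.8/(0.85 × 4.5 × 22) = 3.622 in.
a = 3.622 > h_f = 3.4 in: the block extends into the web. Split into flange-overhang and web parts.
C_f = 0.85 f'_c (b_f − b_w) h_f = 0.85 × 4.5 × (22 − 10.8) × 3.4 = 145.7 kips.
Remaining web compression depth: a_w = (T − C_f)/(0.85 f'_c b_w) = (304.8 − 145.7)/(0.85 × 4.5 × 10.8) = 3.851 in.
M_n = C_f(d − h_f/2) + (T − C_f)(d − a_w/2) = 145.7 × (31.5 − 1.7) + 159.1 × (31.5 − 1.9255) = 4341.9 + 4705.3 = 9047.2 kip·in.
M_n = 9047.2/12 = 753.93 kip·ft.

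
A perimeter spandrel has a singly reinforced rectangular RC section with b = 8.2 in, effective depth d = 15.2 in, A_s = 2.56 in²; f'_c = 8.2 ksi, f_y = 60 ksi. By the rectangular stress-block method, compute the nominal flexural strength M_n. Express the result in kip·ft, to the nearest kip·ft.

M_n ≈ 177 kip·ft

T = A_s f_y = 2.56 × 60 = 153.6 kips.
a = T/(0.85 f'_c b) = 153.6/(0.85 × 8.2 × 8.2) = 2.687 in.
M_n = T(d − a/2) = 153.6 × (15.2 − 1.3435) = 2128.4 kip·in = 2128.4/12 = 177.37 kip·ft.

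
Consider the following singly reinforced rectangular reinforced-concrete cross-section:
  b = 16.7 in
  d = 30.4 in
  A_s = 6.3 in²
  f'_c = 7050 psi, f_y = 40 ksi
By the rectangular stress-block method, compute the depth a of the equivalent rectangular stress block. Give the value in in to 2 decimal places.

T = A_s f_y = 6.3 × 40 = 252 kips.
a = T/(0.85 f'_c b) = 252/(0.85 × 7.05 × 16.7) = 2.52 in.

a ≈ 2.52 in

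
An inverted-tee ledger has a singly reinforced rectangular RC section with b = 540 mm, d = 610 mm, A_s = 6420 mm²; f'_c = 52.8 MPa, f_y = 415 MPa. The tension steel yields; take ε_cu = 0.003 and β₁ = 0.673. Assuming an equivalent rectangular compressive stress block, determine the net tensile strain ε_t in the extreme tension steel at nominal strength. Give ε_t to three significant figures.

a = A_s f_y/(0.85 f'_c b) = 109.94 mm.
β₁ = 0.673, so c = a/β₁ = 109.94/0.673 = 163.36 mm.
From the linear strain diagram with ε_cu = 0.003: ε_t = 0.003 (d − c)/c = 0.003 × (610 − 163.36)/163.36 = 0.00820.
Since ε_t ≥ 0.005, the section is tension-controlled.

ε_t ≈ 0.00820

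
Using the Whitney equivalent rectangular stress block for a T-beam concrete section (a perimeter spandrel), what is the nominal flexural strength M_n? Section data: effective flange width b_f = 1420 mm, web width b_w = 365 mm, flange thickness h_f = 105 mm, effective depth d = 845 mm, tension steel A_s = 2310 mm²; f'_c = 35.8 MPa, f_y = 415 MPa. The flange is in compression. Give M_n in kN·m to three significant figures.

M_n ≈ 799 kN·m

Tension: T = A_s f_y = 2310 × 415 = 958650 N.
Try a within the flange: a = T/(0.85 f'_c b_f) = 958650/(0.85 × 35.8 × 1420) = 22.19 mm.
Since a = 22.19 ≤ h_f = 105 mm, the stress block lies entirely in the flange; analyse as a rectangular beam of width b_f.
M_n = T(d − a/2) = 958650 × (845 − 11.095) = 799.42 × 10⁶ N·mm.
M_n = 799.42 kN·m.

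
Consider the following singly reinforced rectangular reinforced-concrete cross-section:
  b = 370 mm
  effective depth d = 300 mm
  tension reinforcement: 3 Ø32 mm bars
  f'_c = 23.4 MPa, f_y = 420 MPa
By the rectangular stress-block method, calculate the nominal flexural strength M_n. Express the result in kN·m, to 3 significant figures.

A_s = 3 × 804 = 2412 mm².
T = A_s f_y = 2412 × 420 = 1013040 N = 1013.04 kN.
From C = T: a = T/(0.85 f'_c b) = 1013040/(0.85 × 23.4 × 370) = 137.65 mm.
M_n = T(d − a/2) = 1013.04 kN × (300 − 68.825) mm = 234.19 kN·m.

M_n ≈ 234 kN·m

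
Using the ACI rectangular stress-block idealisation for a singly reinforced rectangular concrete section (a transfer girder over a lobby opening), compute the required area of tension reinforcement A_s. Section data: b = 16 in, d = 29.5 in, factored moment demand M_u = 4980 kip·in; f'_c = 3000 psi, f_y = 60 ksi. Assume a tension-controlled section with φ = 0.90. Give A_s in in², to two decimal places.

A_s ≈ 3.42 in²

M_n = M_u/φ = 4980/0.90 = 5533.33 kip·in.
From M_n = 0.85 f'_c a b (d − a/2):
a = d − √(d² − 2M_n/(0.85 f'_c b)) = 29.5 − √(29.5² − 2 × 5533.33/(0.85 × 3 × 16)) = 5.025 in.
A_s = 0.85 f'_c a b / f_y = 0.85 × 3 × 5.025 × 16 / 60 = 3.417 in².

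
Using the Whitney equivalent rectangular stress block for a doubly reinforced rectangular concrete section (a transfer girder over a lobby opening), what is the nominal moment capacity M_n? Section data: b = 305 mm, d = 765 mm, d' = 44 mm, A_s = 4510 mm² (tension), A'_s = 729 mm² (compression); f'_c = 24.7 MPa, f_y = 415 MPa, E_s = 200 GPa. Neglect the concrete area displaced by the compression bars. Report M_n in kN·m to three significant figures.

M_n ≈ 1230 kN·m

Assume both tension and compression steel yield.
Net tension couple steel: A_s − A'_s = 3781 mm².
a = (A_s − A'_s) f_y / (0.85 f'_c b) = 1569115/(0.85 × 24.7 × 305) = 245.04 mm.
c = a/β₁ = 245.04/0.85 = 288.28 mm; ε'_s = 0.003(c − d')/c = 0.0025 ≥ f_y/E_s = 0.0021, so compression steel does yield.
M_n = (A_s − A'_s) f_y (d − a/2) + A'_s f_y (d − d') = [1569115 × (765 − 122.52) + 302535 × (765 − 44)] × 10⁻⁶ = 1008.13 + 218.13 = 1226.26 kN·m.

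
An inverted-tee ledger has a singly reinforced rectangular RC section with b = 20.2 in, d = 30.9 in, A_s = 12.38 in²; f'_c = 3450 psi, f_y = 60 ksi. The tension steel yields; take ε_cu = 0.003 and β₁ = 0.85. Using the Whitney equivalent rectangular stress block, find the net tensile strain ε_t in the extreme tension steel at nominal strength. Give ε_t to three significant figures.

ε_t ≈ 0.00328

a = A_s f_y/(0.85 f'_c b) = 12.540 in.
β₁ = 0.85, so c = a/β₁ = 12.540/0.85 = 14.753 in.
From the linear strain diagram with ε_cu = 0.003: ε_t = 0.003 (d − c)/c = 0.003 × (30.9 − 14.753)/14.753 = 0.00328.
ε_t < 0.004 — the section is over-reinforced for flexure under ACI limits.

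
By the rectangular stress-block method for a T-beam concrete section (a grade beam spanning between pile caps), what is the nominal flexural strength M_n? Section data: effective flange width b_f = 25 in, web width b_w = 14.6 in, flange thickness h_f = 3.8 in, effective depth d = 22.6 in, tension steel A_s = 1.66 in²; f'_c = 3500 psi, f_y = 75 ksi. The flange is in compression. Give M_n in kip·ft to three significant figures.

Tension: T = A_s f_y = 1.66 × 75 = 124.5 kips.
Try a within the flange: a = T/(0.85 f'_c b_f) = 124.5/(0.85 × 3.5 × 25) = 1.674 in.
Since a = 1.674 ≤ h_f = 3.8 in, the stress block lies entirely in the flange; analyse as a rectangular beam of width b_f.
M_n = T(d − a/2) = 124.5 × (22.6 − 0.837) = 2709.5 kip·in.
M_n = 2709.5/12 = 225.79 kip·ft.

M_n ≈ 226 kip·ft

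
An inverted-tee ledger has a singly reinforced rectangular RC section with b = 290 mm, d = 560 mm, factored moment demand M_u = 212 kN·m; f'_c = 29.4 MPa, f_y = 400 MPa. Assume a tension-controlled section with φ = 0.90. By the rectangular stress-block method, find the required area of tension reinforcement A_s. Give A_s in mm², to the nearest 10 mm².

M_n = M_u/φ = 212/0.90 = 235.556 kN·m.
With M_n = 0.85 f'_c a b (d − a/2), solve the quadratic for a:
a = d − √(d² − 2M_n/(0.85 f'_c b)) = 560 − √(560² − 2 × 235.556×10⁶/(0.85 × 29.4 × 290)) = 61.41 mm.
A_s = 0.85 f'_c a b / f_y = 0.85 × 29.4 × 61.41 × 290 / 400 = 1112.6 mm².

A_s ≈ 1110 mm²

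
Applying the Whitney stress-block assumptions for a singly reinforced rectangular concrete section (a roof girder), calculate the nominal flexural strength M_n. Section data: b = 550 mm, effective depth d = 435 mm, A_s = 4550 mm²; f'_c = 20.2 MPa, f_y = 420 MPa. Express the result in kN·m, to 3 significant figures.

M_n ≈ 638 kN·m

T = A_s f_y = 4550 × 420 = 1911000 N = 1911 kN.
From C = T: a = T/(0.85 f'_c b) = 1911000/(0.85 × 20.2 × 550) = 202.36 mm.
M_n = T(d − a/2) = 1911 kN × (435 − 101.18) mm = 637.93 kN·m.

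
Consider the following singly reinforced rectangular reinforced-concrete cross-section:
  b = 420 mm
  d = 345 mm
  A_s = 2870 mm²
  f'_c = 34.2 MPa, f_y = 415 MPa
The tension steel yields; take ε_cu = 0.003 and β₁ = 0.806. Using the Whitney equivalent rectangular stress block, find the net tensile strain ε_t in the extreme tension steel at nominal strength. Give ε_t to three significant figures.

ε_t ≈ 0.00555

a = A_s f_y/(0.85 f'_c b) = 97.55 mm.
β₁ = 0.806, so c = a/β₁ = 97.55/0.806 = 121.03 mm.
From the linear strain diagram with ε_cu = 0.003: ε_t = 0.003 (d − c)/c = 0.003 × (345 − 121.03)/121.03 = 0.00555.
Since ε_t ≥ 0.005, the section is tension-controlled.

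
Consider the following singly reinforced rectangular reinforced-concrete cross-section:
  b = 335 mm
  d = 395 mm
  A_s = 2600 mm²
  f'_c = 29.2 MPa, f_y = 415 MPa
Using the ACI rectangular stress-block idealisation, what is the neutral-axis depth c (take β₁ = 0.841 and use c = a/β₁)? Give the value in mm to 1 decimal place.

T = A_s f_y = 2600 × 415 = 1079000 N = 1079 kN.
Setting C = 0.85 f'_c a b equal to T: a = 1079000/(0.85 × 29.2 × 335) = 129.770 mm.
With β₁ = 0.841, c = a/β₁ = 129.770/0.841 = 154.3 mm.

c ≈ 154.3 mm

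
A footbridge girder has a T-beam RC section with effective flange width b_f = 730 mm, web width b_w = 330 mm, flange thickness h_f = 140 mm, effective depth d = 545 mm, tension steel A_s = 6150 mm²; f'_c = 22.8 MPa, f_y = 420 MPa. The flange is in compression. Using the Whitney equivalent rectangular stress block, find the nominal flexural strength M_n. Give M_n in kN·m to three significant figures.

Tension: T = A_s f_y = 6150 × 420 = 2583000 N.
Try a within the flange: a = T/(0.85 f'_c b_f) = 2583000/(0.85 × 22.8 × 730) = 182.58 mm.
a = 182.58 > h_f = 140 mm: the block extends into the web. Split into flange-overhang and web parts.
C_f = 0.85 f'_c (b_f − b_w) h_f = 0.85 × 22.8 × (730 − 330) × 140 = 1085280 N.
Remaining web compression depth: a_w = (T − C_f)/(0.85 f'_c b_w) = (2583000 − 1085280)/(0.85 × 22.8 × 330) = 234.19 mm.
M_n = C_f(d − h_f/2) + (T − C_f)(d − a_w/2) = 1085280 × (545 − 70) + 1497720 × (545 − 117.095) = 515.51 + 640.88 = 1156.39 × 10⁶ N·mm.
M_n = 1156.39 kN·m.

M_n ≈ 1160 kN·m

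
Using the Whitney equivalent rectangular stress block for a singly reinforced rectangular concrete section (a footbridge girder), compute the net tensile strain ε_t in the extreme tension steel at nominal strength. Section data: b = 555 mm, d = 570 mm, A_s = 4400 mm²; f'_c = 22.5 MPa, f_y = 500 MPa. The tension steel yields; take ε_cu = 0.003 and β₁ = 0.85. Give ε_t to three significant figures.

ε_t ≈ 0.00401

a = A_s f_y/(0.85 f'_c b) = 207.27 mm.
β₁ = 0.85, so c = a/β₁ = 207.27/0.85 = 243.85 mm.
From the linear strain diagram with ε_cu = 0.003: ε_t = 0.003 (d − c)/c = 0.003 × (570 − 243.85)/243.85 = 0.00401.
ε_t is between 0.004 and 0.005 — transition zone.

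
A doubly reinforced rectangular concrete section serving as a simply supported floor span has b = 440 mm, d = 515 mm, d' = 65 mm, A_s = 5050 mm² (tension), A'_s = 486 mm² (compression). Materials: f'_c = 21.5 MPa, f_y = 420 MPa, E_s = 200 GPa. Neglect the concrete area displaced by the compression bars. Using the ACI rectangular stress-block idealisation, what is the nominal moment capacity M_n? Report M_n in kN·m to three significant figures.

Assume both tension and compression steel yield.
Net tension couple steel: A_s − A'_s = 4564 mm².
a = (A_s − A'_s) f_y / (0.85 f'_c b) = 1916880/(0.85 × 21.5 × 440) = 238.39 mm.
c = a/β₁ = 238.39/0.85 = 280.46 mm; ε'_s = 0.003(c − d')/c = 0.0023 ≥ f_y/E_s = 0.0021, so compression steel does yield.
M_n = (A_s − A'_s) f_y (d − a/2) + A'_s f_y (d − d') = [1916880 × (515 − 119.195) + 204120 × (515 − 65)] × 10⁻⁶ = 758.71 + 91.85 = 850.56 kN·m.

M_n ≈ 851 kN·m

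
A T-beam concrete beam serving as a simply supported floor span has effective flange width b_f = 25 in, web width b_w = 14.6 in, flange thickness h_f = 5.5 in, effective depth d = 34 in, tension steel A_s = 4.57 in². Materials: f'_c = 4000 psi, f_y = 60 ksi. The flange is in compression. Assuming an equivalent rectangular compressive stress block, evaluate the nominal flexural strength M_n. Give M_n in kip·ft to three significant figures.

M_n ≈ 740 kip·ft

Tension: T = A_s f_y = 4.57 × 60 = 274.2 kips.
Try a within the flange: a = T/(0.85 f'_c b_f) = 274.2/(0.85 × 4 × 25) = 3.226 in.
Since a = 3.226 ≤ h_f = 5.5 in, the stress block lies entirely in the flange; analyse as a rectangular beam of width b_f.
M_n = T(d − a/2) = 274.2 × (34 − 1.613) = 8880.5 kip·in.
M_n = 8880.5/12 = 740.04 kip·ft.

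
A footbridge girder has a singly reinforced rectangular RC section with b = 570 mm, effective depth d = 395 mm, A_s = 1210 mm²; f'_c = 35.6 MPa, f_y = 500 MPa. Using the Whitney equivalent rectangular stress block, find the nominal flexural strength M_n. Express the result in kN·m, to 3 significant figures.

M_n ≈ 228 kN·m

T = A_s f_y = 1210 × 500 = 605000 N = 605 kN.
From C = T: a = T/(0.85 f'_c b) = 605000/(0.85 × 35.6 × 570) = 35.08 mm.
M_n = T(d − a/2) = 605 kN × (395 − 17.54) mm = 228.36 kN·m.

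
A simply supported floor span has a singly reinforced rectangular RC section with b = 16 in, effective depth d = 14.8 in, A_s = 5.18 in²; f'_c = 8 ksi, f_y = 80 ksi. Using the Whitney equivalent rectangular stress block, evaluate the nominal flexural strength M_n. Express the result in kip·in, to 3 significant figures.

M_n ≈ 5340 kip·in

T = A_s f_y = 5.18 × 80 = 414.4 kips.
a = T/(0.85 f'_c b) = 414.4/(0.85 × 8 × 16) = 3.809 in.
M_n = T(d − a/2) = 414.4 × (14.8 − 1.9045) = 5343.9 kip·in.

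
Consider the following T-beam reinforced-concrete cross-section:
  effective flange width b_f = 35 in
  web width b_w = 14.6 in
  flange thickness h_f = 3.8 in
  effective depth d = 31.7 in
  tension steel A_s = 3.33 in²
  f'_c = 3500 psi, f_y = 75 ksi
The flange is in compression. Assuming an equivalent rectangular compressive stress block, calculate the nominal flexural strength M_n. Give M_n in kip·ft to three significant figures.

Tension: T = A_s f_y = 3.33 × 75 = 249.75 kips.
Try a within the flange: a = T/(0.85 f'_c b_f) = 249.75/(0.85 × 3.5 × 35) = 2.399 in.
Since a = 2.399 ≤ h_f = 3.8 in, the stress block lies entirely in the flange; analyse as a rectangular beam of width b_f.
M_n = T(d − a/2) = 249.75 × (31.7 − 1.1995) = 7617.5 kip·in.
M_n = 7617.5/12 = 634.79 kip·ft.

M_n ≈ 635 kip·ft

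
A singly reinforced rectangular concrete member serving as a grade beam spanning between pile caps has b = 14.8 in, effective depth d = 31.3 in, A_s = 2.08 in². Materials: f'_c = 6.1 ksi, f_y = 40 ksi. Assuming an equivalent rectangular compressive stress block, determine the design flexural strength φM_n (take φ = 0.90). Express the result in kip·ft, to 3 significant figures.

T = A_s f_y = 2.08 × 40 = 83.2 kips.
a = T/(0.85 f'_c b) = 83.2/(0.85 × 6.1 × 14.8) = 1.084 in.
M_n = T(d − a/2) = 83.2 × (31.3 − 0.542) = 2559.1 kip·in = 2559.1/12 = 213.26 kip·ft.
φM_n = 0.90 × 213.26 = 191.93 kip·ft.

φM_n ≈ 192 kip·ft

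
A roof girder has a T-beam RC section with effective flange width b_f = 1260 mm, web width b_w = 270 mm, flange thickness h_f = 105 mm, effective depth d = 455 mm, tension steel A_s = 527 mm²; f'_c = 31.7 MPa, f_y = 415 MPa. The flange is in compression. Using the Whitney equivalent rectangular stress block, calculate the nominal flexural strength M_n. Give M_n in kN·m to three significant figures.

M_n ≈ 98.8 kN·m

Tension: T = A_s f_y = 527 × 415 = 218705 N.
Try a within the flange: a = T/(0.85 f'_c b_f) = 218705/(0.85 × 31.7 × 1260) = 6.44 mm.
Since a = 6.44 ≤ h_f = 105 mm, the stress block lies entirely in the flange; analyse as a rectangular beam of width b_f.
M_n = T(d − a/2) = 218705 × (455 − 3.22) = 98.81 × 10⁶ N·mm.
M_n = 98.81 kN·m.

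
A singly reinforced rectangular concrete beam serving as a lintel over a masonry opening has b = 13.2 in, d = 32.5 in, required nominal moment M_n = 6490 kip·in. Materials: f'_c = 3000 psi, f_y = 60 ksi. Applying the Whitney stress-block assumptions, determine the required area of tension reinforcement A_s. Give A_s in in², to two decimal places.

A_s ≈ 3.70 in²

From M_n = 0.85 f'_c a b (d − a/2):
a = d − √(d² − 2M_n/(0.85 f'_c b)) = 32.5 − √(32.5² − 2 × 6490/(0.85 × 3 × 13.2)) = 6.603 in.
A_s = 0.85 f'_c a b / f_y = 0.85 × 3 × 6.603 × 13.2 / 60 = 3.704 in².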